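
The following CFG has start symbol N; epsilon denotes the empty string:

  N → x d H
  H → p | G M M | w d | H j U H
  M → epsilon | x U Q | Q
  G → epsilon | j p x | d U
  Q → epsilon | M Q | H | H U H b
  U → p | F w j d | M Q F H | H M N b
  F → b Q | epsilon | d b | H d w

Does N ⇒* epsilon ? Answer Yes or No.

Nullable nonterminals: F, G, H, M, Q, U.
No production of N has an RHS whose symbols are all nullable, so N is not nullable.

No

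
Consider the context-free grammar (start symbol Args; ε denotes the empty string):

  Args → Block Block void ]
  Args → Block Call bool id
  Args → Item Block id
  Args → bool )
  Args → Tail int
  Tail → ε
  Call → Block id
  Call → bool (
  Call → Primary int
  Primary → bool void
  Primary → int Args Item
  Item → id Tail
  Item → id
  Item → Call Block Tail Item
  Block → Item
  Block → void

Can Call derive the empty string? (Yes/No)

No

Nullable nonterminals: Tail.
No production of Call has an RHS whose symbols are all nullable, so Call is not nullable.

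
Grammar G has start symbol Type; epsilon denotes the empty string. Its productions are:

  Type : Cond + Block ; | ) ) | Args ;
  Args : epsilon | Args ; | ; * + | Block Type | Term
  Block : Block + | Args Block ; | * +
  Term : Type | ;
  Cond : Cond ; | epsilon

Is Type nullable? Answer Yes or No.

Nullable nonterminals: Args, Cond.
No production of Type has an RHS whose symbols are all nullable, so Type is not nullable.

No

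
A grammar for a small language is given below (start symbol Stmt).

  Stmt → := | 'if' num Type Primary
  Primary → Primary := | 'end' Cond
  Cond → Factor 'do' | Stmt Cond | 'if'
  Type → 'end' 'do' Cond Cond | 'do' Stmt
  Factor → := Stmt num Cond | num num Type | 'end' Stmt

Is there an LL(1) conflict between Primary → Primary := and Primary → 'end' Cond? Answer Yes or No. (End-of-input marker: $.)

FIRST(Primary :=) = { 'end' } and FIRST('end' Cond) = { 'end' }.
Both contain 'end', so the two alternatives are not disjoint — LL(1) conflict.

Yes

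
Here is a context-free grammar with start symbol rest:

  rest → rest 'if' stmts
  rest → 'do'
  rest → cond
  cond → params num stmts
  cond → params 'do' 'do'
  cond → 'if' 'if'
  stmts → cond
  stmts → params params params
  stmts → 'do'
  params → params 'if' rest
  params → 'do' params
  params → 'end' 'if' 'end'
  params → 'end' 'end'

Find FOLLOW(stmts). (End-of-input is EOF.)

{ EOF, 'do', 'end', 'if', num }

In rest → rest 'if' stmts: stmts is at the end, add FOLLOW(rest) = { EOF, 'do', 'end', 'if', num }.
In cond → params num stmts: stmts is at the end, add FOLLOW(cond) = { EOF, 'do', 'end', 'if', num }.
Union: FOLLOW(stmts) = { EOF, 'do', 'end', 'if', num }.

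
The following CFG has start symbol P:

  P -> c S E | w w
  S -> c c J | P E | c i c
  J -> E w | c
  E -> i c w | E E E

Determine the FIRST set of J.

From J -> E w: add FIRST(E) = { i }.
J -> c contributes {c}.
Union: FIRST(J) = { c, i }.

{ c, i }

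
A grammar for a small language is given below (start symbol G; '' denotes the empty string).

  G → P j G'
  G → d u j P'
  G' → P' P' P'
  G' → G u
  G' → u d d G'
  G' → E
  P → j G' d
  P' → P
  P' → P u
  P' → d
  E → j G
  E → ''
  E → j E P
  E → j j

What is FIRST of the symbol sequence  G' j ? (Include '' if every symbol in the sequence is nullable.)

Add FIRST(G')\{''} = { d, j, u }; G' is nullable, continue.
j is a terminal; add {j} and stop.

{ d, j, u }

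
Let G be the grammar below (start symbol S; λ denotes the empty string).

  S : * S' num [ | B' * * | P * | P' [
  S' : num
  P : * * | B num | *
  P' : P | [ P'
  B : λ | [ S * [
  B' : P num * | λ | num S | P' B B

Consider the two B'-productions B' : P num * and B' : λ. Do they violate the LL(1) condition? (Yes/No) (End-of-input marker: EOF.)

FIRST(P num *) = { *, [, num } and FIRST(λ) = { λ }.
The second alternative is nullable and FOLLOW(B') = { * } shares * with FIRST of the first — conflict.

Yes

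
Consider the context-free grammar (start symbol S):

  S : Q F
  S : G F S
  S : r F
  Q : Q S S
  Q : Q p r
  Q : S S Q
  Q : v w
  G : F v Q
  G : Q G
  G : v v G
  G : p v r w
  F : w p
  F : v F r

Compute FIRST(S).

From S : Q F: add FIRST(Q) = { p, r, v, w }.
From S : G F S: add FIRST(G) = { p, r, v, w }.
S : r F contributes {r}.
Union: FIRST(S) = { p, r, v, w }.

{ p, r, v, w }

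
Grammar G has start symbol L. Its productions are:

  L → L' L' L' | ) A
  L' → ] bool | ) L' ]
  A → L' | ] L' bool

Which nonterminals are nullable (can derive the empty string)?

{ } (none)

No nonterminal has an empty production or an RHS whose symbols are all nullable.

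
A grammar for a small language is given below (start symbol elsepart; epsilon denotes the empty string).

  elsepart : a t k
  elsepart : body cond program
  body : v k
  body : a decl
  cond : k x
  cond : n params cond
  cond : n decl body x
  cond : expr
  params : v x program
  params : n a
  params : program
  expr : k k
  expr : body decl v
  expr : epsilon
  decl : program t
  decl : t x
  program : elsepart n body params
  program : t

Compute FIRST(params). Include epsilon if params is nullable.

params : v x program contributes {v}.
params : n a contributes {n}.
From params : program: add FIRST(program) = { a, t, v }.
Union: FIRST(params) = { a, n, t, v }.

{ a, n, t, v }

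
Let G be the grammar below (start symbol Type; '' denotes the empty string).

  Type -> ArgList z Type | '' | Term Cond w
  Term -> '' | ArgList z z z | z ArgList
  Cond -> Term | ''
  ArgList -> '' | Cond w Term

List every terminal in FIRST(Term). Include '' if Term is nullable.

{ w, z, '' }

Term -> '' contributes ''.
From Term -> ArgList z z z: ArgList nullable, take FIRST(ArgList) ∪ {z} = { w, z }.
Term -> z ArgList contributes {z}.
Union: FIRST(Term) = { w, z, '' }.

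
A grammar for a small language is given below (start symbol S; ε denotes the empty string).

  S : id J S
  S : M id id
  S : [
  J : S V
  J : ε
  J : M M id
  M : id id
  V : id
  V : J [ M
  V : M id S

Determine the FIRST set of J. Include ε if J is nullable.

{ [, id, ε }

From J : S V: add FIRST(S) = { [, id }.
J : ε contributes ε.
From J : M M id: add FIRST(M) = { id }.
Union: FIRST(J) = { [, id, ε }.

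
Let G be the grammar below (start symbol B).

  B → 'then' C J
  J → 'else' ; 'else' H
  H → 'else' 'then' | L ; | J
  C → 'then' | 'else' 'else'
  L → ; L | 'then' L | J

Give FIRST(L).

{ 'else', 'then', ; }

L → ; L contributes {;}.
L → 'then' L contributes {'then'}.
From L → J: add FIRST(J) = { 'else' }.
Union: FIRST(L) = { 'else', 'then', ; }.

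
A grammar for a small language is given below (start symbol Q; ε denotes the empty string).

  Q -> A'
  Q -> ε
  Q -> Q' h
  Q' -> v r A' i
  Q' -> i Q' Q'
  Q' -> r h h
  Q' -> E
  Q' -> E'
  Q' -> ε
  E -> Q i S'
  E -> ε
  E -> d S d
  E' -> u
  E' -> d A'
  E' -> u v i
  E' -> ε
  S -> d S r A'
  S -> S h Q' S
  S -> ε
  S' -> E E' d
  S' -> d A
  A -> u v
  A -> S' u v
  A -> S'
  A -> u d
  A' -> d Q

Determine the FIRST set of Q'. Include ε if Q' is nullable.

Q' -> v r A' i contributes {v}.
Q' -> i Q' Q' contributes {i}.
Q' -> r h h contributes {r}.
From Q' -> E: add FIRST(E) = { d, h, i, r, u, v, ε } (including ε since E is nullable).
From Q' -> E': add FIRST(E') = { d, u, ε } (including ε since E' is nullable).
Q' -> ε contributes ε.
Union: FIRST(Q') = { d, h, i, r, u, v, ε }.

{ d, h, i, r, u, v, ε }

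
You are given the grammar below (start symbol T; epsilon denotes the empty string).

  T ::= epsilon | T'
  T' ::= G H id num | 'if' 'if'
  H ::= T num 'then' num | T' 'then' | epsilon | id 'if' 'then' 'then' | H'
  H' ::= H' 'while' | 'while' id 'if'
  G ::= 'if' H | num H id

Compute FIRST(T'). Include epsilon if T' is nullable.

From T' ::= G H id num: add FIRST(G) = { 'if', num }.
T' ::= 'if' 'if' contributes {'if'}.
Union: FIRST(T') = { 'if', num }.

{ 'if', num }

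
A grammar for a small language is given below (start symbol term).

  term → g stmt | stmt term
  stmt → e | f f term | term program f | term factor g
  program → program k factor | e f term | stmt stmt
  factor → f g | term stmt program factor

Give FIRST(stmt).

stmt → e contributes {e}.
stmt → f f term contributes {f}.
From stmt → term program f: add FIRST(term) = { e, f, g }.
From stmt → term factor g: add FIRST(term) = { e, f, g }.
Union: FIRST(stmt) = { e, f, g }.

{ e, f, g }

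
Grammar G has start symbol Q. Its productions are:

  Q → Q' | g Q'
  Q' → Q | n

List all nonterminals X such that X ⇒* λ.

{ } (none)

No nonterminal has an empty production or an RHS whose symbols are all nullable.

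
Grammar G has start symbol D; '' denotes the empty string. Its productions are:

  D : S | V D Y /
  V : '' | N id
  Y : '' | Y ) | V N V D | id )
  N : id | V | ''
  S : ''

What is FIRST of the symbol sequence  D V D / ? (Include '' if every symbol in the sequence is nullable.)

{ ), /, id }

Add FIRST(D)\{''} = { ), /, id }; D is nullable, continue.
Add FIRST(V)\{''} = { id }; V is nullable, continue.
Add FIRST(D)\{''} = { ), /, id }; D is nullable, continue.
/ is a terminal; add {/} and stop.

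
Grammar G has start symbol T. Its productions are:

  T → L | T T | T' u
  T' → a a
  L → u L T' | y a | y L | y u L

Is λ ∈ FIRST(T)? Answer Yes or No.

No nonterminal in this grammar is nullable.
No production of T has an RHS whose symbols are all nullable, so T is not nullable.

No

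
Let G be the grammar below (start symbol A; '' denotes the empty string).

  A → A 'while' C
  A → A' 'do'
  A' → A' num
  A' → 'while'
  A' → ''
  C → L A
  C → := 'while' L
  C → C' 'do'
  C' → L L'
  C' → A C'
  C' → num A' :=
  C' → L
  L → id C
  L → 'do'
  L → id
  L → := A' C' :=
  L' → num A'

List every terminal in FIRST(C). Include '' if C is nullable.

From C → L A: add FIRST(L) = { 'do', :=, id }.
C → := 'while' L contributes {:=}.
From C → C' 'do': add FIRST(C') = { 'do', 'while', :=, id, num }.
Union: FIRST(C) = { 'do', 'while', :=, id, num }.

{ 'do', 'while', :=, id, num }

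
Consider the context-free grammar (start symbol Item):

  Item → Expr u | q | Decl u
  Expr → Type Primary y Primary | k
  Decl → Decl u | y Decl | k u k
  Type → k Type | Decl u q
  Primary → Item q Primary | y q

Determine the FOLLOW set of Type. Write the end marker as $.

In Expr → Type Primary y Primary: add FIRST(Primary y Primary) = { k, q, y }.
In Type → k Type: Type is at the end, add FOLLOW(Type) = { k, q, y }.
Union: FOLLOW(Type) = { k, q, y }.

{ k, q, y }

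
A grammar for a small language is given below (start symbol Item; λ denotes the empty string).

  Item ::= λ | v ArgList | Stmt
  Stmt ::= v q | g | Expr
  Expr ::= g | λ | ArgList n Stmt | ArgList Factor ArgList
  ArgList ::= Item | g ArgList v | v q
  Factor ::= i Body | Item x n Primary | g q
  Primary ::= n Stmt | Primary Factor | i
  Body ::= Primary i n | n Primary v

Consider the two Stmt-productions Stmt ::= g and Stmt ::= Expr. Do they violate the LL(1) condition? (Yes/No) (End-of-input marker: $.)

Yes

FIRST(g) = { g } and FIRST(Expr) = { g, i, n, v, x, λ }.
Both contain g, so the two alternatives are not disjoint — LL(1) conflict.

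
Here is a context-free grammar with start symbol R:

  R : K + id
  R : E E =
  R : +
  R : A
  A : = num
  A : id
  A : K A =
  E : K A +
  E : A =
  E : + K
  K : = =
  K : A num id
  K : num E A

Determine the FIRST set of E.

{ +, =, id, num }

From E : K A +: add FIRST(K) = { =, id, num }.
From E : A =: add FIRST(A) = { =, id, num }.
E : + K contributes {+}.
Union: FIRST(E) = { +, =, id, num }.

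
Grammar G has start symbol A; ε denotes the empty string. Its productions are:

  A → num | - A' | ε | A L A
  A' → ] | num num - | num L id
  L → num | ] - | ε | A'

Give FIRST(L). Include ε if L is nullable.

L → num contributes {num}.
L → ] - contributes {]}.
L → ε contributes ε.
From L → A': add FIRST(A') = { ], num }.
Union: FIRST(L) = { ], num, ε }.

{ ], num, ε }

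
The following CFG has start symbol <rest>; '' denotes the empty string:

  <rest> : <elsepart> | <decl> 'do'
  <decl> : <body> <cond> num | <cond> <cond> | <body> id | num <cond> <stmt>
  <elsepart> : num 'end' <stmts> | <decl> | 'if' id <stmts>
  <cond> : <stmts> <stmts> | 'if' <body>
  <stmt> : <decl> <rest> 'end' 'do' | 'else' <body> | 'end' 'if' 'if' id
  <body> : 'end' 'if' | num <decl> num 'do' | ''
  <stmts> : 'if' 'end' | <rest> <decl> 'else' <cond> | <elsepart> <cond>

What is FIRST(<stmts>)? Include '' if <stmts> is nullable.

{ 'end', 'if', id, num }

<stmts> : 'if' 'end' contributes {'if'}.
From <stmts> : <rest> <decl> 'else' <cond>: add FIRST(<rest>) = { 'end', 'if', id, num }.
From <stmts> : <elsepart> <cond>: add FIRST(<elsepart>) = { 'end', 'if', id, num }.
Union: FIRST(<stmts>) = { 'end', 'if', id, num }.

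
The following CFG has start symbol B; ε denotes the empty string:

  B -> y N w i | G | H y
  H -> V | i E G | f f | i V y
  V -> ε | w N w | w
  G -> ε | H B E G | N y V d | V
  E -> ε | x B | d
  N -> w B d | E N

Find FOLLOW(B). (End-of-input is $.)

{ $, d, f, i, w, x, y }

B is the start symbol, so $ ∈ FOLLOW(B).
In G -> H B E G: add FIRST(E G)\{ε} = { d, f, i, w, x, y }.
  Since E G is nullable, also add FOLLOW(G) = { $, d, f, i, w, x, y }.
In E -> x B: B is at the end, add FOLLOW(E) = { $, d, f, i, w, x, y }.
In N -> w B d: add FIRST(d) = { d }.
Union: FOLLOW(B) = { $, d, f, i, w, x, y }.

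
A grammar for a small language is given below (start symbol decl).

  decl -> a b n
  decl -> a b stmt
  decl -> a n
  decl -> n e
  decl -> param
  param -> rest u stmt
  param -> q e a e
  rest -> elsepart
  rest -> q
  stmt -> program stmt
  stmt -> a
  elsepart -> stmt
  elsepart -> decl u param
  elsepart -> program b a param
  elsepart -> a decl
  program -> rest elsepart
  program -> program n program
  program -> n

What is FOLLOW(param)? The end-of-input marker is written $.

In decl -> param: param is at the end, add FOLLOW(decl) = { $, a, b, n, q, u }.
In elsepart -> decl u param: param is at the end, add FOLLOW(elsepart) = { a, b, n, q, u }.
In elsepart -> program b a param: param is at the end, add FOLLOW(elsepart) = { a, b, n, q, u }.
Union: FOLLOW(param) = { $, a, b, n, q, u }.

{ $, a, b, n, q, u }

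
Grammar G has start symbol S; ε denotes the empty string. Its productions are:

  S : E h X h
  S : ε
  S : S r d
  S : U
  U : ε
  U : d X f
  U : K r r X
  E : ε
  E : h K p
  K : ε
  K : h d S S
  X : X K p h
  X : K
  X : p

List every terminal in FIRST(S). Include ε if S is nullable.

From S : E h X h: E nullable, take FIRST(E) ∪ {h} = { h }.
S : ε contributes ε.
From S : S r d: S nullable, take FIRST(S) ∪ {r} = { d, h, r }.
From S : U: add FIRST(U) = { d, h, r, ε } (including ε since U is nullable).
Union: FIRST(S) = { d, h, r, ε }.

{ d, h, r, ε }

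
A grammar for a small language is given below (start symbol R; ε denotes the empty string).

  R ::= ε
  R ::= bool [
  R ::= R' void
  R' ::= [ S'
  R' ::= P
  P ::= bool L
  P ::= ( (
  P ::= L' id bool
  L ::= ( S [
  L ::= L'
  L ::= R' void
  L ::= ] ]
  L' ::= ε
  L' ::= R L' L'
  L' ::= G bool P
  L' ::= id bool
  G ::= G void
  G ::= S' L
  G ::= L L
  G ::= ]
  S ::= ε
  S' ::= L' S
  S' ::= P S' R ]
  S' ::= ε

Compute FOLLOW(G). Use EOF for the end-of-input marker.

{ bool, void }

In L' ::= G bool P: add FIRST(bool P) = { bool }.
In G ::= G void: add FIRST(void) = { void }.
Union: FOLLOW(G) = { bool, void }.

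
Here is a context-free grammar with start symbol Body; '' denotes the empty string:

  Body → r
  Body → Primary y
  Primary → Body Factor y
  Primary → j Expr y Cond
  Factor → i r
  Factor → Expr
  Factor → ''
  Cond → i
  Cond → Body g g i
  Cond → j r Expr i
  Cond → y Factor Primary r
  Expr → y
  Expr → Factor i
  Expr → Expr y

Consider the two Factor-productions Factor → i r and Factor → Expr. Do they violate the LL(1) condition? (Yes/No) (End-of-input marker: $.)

Yes

FIRST(i r) = { i } and FIRST(Expr) = { i, y }.
Both contain i, so the two alternatives are not disjoint — LL(1) conflict.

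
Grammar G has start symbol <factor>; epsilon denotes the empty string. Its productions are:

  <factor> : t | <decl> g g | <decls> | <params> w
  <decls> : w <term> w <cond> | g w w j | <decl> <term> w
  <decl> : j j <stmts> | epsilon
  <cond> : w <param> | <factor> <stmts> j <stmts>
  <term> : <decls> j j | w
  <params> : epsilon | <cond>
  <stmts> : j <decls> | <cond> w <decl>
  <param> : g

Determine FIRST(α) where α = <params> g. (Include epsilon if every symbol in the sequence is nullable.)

Add FIRST(<params>)\{epsilon} = { g, j, t, w }; <params> is nullable, continue.
g is a terminal; add {g} and stop.

{ g, j, t, w }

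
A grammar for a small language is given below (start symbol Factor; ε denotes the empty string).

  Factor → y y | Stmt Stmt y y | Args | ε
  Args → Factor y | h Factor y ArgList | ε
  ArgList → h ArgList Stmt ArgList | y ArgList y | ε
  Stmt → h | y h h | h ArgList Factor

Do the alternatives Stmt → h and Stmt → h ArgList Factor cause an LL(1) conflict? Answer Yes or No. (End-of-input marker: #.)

FIRST(h) = { h } and FIRST(h ArgList Factor) = { h }.
Both contain h, so the two alternatives are not disjoint — LL(1) conflict.

Yes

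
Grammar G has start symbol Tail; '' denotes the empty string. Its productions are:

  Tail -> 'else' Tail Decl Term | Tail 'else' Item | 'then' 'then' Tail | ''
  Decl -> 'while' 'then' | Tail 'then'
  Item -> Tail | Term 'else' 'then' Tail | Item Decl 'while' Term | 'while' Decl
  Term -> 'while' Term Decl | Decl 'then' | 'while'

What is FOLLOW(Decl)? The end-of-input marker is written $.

{ $, 'else', 'then', 'while' }

In Tail -> 'else' Tail Decl Term: add FIRST(Term) = { 'else', 'then', 'while' }.
In Item -> Item Decl 'while' Term: add FIRST('while' Term) = { 'while' }.
In Item -> 'while' Decl: Decl is at the end, add FOLLOW(Item) = { $, 'else', 'then', 'while' }.
In Term -> 'while' Term Decl: Decl is at the end, add FOLLOW(Term) = { $, 'else', 'then', 'while' }.
In Term -> Decl 'then': add FIRST('then') = { 'then' }.
Union: FOLLOW(Decl) = { $, 'else', 'then', 'while' }.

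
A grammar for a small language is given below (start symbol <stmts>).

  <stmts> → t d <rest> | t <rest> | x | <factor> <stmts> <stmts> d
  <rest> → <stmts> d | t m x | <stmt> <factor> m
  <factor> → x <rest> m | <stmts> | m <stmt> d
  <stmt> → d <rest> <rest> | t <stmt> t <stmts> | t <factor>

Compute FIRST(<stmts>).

<stmts> → t d <rest> contributes {t}.
<stmts> → t <rest> contributes {t}.
<stmts> → x contributes {x}.
From <stmts> → <factor> <stmts> <stmts> d: add FIRST(<factor>) = { m, t, x }.
Union: FIRST(<stmts>) = { m, t, x }.

{ m, t, x }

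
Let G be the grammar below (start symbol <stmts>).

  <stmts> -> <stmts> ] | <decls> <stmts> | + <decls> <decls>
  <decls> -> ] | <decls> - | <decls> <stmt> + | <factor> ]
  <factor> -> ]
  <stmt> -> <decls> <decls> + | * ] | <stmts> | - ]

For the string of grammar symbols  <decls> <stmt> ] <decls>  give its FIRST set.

{ ] }

Add FIRST(<decls>) = { ] }; <decls> is not nullable, stop.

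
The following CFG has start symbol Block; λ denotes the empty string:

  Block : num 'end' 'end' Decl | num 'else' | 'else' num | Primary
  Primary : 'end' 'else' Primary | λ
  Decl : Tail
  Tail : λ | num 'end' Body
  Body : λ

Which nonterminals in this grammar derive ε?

Directly nullable (have an λ-production): Primary, Tail, Body.
Decl : Tail with every symbol nullable, so Decl is nullable.
Block : Primary with every symbol nullable, so Block is nullable.

{ Block, Body, Decl, Primary, Tail }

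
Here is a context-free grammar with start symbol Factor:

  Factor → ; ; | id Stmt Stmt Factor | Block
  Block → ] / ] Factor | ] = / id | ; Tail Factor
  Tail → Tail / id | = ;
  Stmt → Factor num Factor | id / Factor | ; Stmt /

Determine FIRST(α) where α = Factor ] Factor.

{ ;, ], id }

Add FIRST(Factor) = { ;, ], id }; Factor is not nullable, stop.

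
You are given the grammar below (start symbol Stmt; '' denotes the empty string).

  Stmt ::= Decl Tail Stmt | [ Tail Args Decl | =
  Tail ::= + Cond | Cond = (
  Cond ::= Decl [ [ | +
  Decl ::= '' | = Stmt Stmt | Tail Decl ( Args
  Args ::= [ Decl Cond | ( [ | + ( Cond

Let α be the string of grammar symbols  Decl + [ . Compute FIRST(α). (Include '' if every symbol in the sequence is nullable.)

Add FIRST(Decl)\{''} = { +, =, [ }; Decl is nullable, continue.
+ is a terminal; add {+} and stop.

{ +, =, [ }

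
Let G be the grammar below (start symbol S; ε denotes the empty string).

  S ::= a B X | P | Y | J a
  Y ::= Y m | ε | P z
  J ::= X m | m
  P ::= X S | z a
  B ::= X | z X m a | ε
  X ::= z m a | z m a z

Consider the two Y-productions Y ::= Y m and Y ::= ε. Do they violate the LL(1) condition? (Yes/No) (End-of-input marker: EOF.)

Yes

FIRST(Y m) = { m, z } and FIRST(ε) = { ε }.
The second alternative is nullable and FOLLOW(Y) = { EOF, m, z } shares m with FIRST of the first — conflict.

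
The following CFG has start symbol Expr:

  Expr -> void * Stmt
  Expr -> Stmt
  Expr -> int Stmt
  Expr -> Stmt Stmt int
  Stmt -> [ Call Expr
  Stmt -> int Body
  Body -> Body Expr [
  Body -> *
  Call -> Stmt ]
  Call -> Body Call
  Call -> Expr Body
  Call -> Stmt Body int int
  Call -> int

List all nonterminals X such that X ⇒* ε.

No nonterminal has an empty production or an RHS whose symbols are all nullable.

{ } (none)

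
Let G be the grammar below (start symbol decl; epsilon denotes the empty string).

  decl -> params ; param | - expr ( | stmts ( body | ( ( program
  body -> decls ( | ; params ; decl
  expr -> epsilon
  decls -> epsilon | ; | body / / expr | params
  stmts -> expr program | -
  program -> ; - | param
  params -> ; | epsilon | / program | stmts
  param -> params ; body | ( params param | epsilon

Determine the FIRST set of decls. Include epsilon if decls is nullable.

{ (, -, /, ;, epsilon }

decls -> epsilon contributes epsilon.
decls -> ; contributes {;}.
From decls -> body / / expr: add FIRST(body) = { (, -, /, ; }.
From decls -> params: add FIRST(params) = { (, -, /, ;, epsilon } (including epsilon since params is nullable).
Union: FIRST(decls) = { (, -, /, ;, epsilon }.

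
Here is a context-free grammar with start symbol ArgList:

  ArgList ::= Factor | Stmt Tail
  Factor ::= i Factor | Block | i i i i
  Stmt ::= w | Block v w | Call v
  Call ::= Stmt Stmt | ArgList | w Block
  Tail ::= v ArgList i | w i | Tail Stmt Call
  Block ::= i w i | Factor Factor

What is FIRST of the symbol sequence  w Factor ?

{ w }

w is a terminal; add {w} and stop.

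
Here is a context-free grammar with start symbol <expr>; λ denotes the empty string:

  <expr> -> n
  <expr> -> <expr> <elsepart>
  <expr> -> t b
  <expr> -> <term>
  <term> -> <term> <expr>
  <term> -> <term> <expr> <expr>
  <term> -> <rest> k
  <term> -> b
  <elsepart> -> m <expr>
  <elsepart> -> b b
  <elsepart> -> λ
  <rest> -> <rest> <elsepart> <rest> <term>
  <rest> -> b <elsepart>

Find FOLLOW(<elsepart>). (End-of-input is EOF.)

{ EOF, b, k, m, n, t }

In <expr> -> <expr> <elsepart>: <elsepart> is at the end, add FOLLOW(<expr>) = { EOF, b, k, m, n, t }.
In <rest> -> <rest> <elsepart> <rest> <term>: add FIRST(<rest> <term>) = { b }.
In <rest> -> b <elsepart>: <elsepart> is at the end, add FOLLOW(<rest>) = { b, k, m }.
Union: FOLLOW(<elsepart>) = { EOF, b, k, m, n, t }.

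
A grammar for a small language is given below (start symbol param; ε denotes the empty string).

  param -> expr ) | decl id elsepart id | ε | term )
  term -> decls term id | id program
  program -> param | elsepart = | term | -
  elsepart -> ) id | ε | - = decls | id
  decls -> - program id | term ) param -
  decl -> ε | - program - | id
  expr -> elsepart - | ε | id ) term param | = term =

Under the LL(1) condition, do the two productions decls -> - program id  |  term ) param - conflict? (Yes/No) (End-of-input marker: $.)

Yes

FIRST(- program id) = { - } and FIRST(term ) param -) = { -, id }.
Both contain -, so the two alternatives are not disjoint — LL(1) conflict.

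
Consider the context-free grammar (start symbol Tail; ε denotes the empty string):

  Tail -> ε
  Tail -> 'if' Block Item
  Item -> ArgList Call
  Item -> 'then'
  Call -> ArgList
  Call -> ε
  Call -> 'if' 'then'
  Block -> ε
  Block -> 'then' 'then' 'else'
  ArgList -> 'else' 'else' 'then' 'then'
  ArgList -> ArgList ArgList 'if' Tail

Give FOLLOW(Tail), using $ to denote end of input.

{ $, 'else', 'if' }

Tail is the start symbol, so $ ∈ FOLLOW(Tail).
In ArgList -> ArgList ArgList 'if' Tail: Tail is at the end, add FOLLOW(ArgList) = { $, 'else', 'if' }.
Union: FOLLOW(Tail) = { $, 'else', 'if' }.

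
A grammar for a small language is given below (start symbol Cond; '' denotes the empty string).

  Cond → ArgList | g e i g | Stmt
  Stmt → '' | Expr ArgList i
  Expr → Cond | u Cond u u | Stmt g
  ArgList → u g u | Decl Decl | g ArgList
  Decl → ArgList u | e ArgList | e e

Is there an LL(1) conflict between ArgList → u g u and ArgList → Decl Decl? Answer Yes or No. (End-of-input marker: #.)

Yes

FIRST(u g u) = { u } and FIRST(Decl Decl) = { e, g, u }.
Both contain u, so the two alternatives are not disjoint — LL(1) conflict.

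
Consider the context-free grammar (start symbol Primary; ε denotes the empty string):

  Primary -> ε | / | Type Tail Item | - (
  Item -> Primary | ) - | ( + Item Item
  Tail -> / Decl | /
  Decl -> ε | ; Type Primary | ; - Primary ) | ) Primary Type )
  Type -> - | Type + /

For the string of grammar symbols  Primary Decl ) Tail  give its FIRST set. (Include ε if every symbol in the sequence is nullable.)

{ ), -, /, ; }

Add FIRST(Primary)\{ε} = { -, / }; Primary is nullable, continue.
Add FIRST(Decl)\{ε} = { ), ; }; Decl is nullable, continue.
) is a terminal; add {)} and stop.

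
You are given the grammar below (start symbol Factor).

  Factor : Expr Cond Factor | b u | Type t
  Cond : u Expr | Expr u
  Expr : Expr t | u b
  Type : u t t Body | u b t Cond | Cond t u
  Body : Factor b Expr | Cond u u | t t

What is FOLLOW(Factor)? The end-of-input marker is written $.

{ $, b }

Factor is the start symbol, so $ ∈ FOLLOW(Factor).
In Factor : Expr Cond Factor: Factor is at the end, add FOLLOW(Factor) = { $, b }.
In Body : Factor b Expr: add FIRST(b Expr) = { b }.
Union: FOLLOW(Factor) = { $, b }.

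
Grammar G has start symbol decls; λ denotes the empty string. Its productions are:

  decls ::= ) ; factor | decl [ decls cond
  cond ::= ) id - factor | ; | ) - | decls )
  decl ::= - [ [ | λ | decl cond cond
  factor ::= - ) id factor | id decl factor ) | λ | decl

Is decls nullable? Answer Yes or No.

Nullable nonterminals: decl, factor.
No production of decls has an RHS whose symbols are all nullable, so decls is not nullable.

No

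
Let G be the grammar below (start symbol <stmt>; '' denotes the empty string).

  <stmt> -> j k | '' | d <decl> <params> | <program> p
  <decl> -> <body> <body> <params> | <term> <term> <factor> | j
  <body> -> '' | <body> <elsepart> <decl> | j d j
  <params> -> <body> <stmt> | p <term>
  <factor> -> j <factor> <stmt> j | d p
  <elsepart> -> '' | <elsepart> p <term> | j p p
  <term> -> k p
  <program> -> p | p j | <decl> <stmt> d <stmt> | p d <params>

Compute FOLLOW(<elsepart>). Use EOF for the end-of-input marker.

In <body> -> <body> <elsepart> <decl>: add FIRST(<decl>)\{''} = { d, j, k, p }.
  Since <decl> is nullable, also add FOLLOW(<body>) = { EOF, d, j, k, p }.
In <elsepart> -> <elsepart> p <term>: add FIRST(p <term>) = { p }.
Union: FOLLOW(<elsepart>) = { EOF, d, j, k, p }.

{ EOF, d, j, k, p }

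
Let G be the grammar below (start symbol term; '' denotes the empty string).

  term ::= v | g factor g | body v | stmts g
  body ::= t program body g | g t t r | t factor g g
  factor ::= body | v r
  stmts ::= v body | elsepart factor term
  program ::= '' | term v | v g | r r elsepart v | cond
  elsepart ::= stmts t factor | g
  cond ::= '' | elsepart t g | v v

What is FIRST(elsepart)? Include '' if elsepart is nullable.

From elsepart ::= stmts t factor: add FIRST(stmts) = { g, v }.
elsepart ::= g contributes {g}.
Union: FIRST(elsepart) = { g, v }.

{ g, v }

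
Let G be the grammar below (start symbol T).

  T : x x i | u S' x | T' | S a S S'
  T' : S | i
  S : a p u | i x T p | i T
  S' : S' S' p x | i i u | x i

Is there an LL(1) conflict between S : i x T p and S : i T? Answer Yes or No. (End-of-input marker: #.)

FIRST(i x T p) = { i } and FIRST(i T) = { i }.
Both contain i, so the two alternatives are not disjoint — LL(1) conflict.

Yes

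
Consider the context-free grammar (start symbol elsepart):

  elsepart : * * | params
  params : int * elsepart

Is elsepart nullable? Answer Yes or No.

No

No nonterminal in this grammar is nullable.
No production of elsepart has an RHS whose symbols are all nullable, so elsepart is not nullable.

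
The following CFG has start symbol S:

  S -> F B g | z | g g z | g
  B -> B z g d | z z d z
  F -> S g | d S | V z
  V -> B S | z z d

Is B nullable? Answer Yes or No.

No

No nonterminal in this grammar is nullable.
No production of B has an RHS whose symbols are all nullable, so B is not nullable.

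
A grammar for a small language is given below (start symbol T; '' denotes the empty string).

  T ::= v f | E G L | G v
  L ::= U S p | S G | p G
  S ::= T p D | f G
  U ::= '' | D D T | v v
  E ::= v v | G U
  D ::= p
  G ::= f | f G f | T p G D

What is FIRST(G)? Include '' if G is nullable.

{ f, v }

G ::= f contributes {f}.
G ::= f G f contributes {f}.
From G ::= T p G D: add FIRST(T) = { f, v }.
Union: FIRST(G) = { f, v }.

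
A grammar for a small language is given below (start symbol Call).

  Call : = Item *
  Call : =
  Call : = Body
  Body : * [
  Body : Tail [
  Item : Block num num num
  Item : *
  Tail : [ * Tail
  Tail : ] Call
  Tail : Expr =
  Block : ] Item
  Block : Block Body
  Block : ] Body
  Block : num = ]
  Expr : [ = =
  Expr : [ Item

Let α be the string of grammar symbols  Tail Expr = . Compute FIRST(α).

Add FIRST(Tail) = { [, ] }; Tail is not nullable, stop.

{ [, ] }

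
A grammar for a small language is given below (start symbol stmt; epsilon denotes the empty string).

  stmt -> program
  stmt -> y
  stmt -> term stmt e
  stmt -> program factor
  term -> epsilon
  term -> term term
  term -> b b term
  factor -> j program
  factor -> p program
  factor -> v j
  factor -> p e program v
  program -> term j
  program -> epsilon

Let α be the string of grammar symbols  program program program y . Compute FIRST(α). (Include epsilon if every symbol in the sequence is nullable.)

Add FIRST(program)\{epsilon} = { b, j }; program is nullable, continue.
Add FIRST(program)\{epsilon} = { b, j }; program is nullable, continue.
Add FIRST(program)\{epsilon} = { b, j }; program is nullable, continue.
y is a terminal; add {y} and stop.

{ b, j, y }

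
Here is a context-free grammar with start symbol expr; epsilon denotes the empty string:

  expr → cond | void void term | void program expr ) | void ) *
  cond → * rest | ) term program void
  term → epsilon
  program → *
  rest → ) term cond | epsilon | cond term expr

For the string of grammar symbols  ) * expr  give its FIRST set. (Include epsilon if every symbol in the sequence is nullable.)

) is a terminal; add {)} and stop.

{ ) }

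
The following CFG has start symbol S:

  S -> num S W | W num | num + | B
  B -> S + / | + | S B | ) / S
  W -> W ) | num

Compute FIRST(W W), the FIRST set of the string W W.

{ num }

Add FIRST(W) = { num }; W is not nullable, stop.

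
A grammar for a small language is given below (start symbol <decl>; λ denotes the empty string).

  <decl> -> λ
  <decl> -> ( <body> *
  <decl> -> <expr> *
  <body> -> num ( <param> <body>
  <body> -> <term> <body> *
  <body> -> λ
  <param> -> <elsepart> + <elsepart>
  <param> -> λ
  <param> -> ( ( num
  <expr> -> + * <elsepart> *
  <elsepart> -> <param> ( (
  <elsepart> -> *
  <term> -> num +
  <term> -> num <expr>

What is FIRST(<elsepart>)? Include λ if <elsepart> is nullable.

From <elsepart> -> <param> ( (: <param> nullable, take FIRST(<param>) ∪ {(} = { (, * }.
<elsepart> -> * contributes {*}.
Union: FIRST(<elsepart>) = { (, * }.

{ (, * }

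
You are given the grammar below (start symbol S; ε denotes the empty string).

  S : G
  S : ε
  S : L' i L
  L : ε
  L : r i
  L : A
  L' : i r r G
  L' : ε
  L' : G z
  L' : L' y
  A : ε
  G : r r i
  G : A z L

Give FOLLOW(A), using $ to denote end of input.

In L : A: A is at the end, add FOLLOW(L) = { $, i, y, z }.
In G : A z L: add FIRST(z L) = { z }.
Union: FOLLOW(A) = { $, i, y, z }.

{ $, i, y, z }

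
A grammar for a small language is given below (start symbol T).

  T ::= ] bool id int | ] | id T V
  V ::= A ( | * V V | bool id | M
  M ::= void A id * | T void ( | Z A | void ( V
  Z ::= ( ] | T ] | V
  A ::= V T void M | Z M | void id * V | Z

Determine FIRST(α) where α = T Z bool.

Add FIRST(T) = { ], id }; T is not nullable, stop.

{ ], id }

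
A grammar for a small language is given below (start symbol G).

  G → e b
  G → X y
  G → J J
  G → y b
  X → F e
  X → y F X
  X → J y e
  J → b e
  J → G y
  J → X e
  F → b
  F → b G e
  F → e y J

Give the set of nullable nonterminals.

No nonterminal has an empty production or an RHS whose symbols are all nullable.

{ } (none)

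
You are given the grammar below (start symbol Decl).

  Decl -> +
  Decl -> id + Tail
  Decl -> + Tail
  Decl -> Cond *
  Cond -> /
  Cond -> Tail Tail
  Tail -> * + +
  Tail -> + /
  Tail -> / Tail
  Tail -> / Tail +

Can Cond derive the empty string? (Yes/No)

No

No nonterminal in this grammar is nullable.
No production of Cond has an RHS whose symbols are all nullable, so Cond is not nullable.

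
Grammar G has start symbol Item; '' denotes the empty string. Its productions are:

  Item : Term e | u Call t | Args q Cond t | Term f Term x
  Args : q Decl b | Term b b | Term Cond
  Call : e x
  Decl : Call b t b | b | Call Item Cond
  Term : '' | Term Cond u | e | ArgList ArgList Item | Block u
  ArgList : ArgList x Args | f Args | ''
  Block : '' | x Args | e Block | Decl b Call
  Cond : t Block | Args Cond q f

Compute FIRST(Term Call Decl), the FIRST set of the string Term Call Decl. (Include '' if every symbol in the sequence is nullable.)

{ b, e, f, q, t, u, x }

Add FIRST(Term)\{''} = { b, e, f, q, t, u, x }; Term is nullable, continue.
Add FIRST(Call) = { e }; Call is not nullable, stop.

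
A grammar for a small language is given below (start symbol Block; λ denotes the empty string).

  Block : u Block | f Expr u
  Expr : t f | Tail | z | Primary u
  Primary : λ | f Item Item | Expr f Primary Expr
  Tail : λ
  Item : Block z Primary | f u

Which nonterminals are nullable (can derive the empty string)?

Directly nullable (have an λ-production): Primary, Tail.
Expr : Tail with every symbol nullable, so Expr is nullable.
No other nonterminal has a production whose RHS symbols are all nullable.

{ Expr, Primary, Tail }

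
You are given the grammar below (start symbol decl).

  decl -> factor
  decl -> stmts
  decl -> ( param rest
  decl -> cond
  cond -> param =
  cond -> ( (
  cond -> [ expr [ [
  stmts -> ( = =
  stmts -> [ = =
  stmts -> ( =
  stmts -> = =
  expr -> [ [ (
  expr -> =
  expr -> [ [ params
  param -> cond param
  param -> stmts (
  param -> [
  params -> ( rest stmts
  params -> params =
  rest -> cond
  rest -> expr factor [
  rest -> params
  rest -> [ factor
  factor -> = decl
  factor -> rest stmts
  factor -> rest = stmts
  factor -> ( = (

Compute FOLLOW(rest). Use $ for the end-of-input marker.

In decl -> ( param rest: rest is at the end, add FOLLOW(decl) = { $, (, =, [ }.
In params -> ( rest stmts: add FIRST(stmts) = { (, =, [ }.
In factor -> rest stmts: add FIRST(stmts) = { (, =, [ }.
In factor -> rest = stmts: add FIRST(= stmts) = { = }.
Union: FOLLOW(rest) = { $, (, =, [ }.

{ $, (, =, [ }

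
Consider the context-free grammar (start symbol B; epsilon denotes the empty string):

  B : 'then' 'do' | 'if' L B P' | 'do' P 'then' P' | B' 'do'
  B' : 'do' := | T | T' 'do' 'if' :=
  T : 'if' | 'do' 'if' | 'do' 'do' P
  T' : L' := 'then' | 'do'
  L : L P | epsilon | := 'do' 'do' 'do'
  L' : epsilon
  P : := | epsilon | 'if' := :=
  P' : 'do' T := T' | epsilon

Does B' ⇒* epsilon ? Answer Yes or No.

No

Nullable nonterminals: L, L', P, P'.
No production of B' has an RHS whose symbols are all nullable, so B' is not nullable.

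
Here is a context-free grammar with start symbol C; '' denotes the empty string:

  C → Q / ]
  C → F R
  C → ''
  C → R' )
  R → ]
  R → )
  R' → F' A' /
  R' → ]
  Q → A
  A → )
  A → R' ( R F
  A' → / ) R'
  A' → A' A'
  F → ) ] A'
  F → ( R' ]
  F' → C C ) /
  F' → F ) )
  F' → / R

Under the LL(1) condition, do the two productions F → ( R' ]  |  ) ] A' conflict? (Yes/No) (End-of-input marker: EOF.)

No

FIRST(( R' ]) = { ( } and FIRST() ] A') = { ) }.
The FIRST sets are disjoint and neither alternative is nullable — no conflict.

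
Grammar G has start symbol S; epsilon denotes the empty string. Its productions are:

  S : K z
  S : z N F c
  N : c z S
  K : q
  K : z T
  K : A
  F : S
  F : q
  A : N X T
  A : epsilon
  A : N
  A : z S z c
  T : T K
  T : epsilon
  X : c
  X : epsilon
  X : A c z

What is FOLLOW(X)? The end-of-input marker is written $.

In A : N X T: add FIRST(T)\{epsilon} = { c, q, z }.
  Since T is nullable, also add FOLLOW(A) = { c, q, z }.
Union: FOLLOW(X) = { c, q, z }.

{ c, q, z }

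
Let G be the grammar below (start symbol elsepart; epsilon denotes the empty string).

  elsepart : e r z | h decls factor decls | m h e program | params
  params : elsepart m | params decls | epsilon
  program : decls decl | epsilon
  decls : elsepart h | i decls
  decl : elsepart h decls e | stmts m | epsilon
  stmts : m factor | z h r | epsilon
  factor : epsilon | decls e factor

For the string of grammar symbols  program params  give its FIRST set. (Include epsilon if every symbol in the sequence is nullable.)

Add FIRST(program)\{epsilon} = { e, h, i, m }; program is nullable, continue.
Add FIRST(params)\{epsilon} = { e, h, i, m }; params is nullable, continue.
Every symbol is nullable, so include epsilon.

{ e, h, i, m, epsilon }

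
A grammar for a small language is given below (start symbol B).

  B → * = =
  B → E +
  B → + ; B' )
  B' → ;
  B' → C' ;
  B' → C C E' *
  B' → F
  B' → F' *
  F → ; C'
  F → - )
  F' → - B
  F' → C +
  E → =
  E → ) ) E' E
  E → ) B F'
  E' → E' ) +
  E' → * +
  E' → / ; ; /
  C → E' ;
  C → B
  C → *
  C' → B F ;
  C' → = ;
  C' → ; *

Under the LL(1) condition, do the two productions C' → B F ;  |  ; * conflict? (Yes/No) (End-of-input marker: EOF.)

No

FIRST(B F ;) = { ), *, +, = } and FIRST(; *) = { ; }.
The FIRST sets are disjoint and neither alternative is nullable — no conflict.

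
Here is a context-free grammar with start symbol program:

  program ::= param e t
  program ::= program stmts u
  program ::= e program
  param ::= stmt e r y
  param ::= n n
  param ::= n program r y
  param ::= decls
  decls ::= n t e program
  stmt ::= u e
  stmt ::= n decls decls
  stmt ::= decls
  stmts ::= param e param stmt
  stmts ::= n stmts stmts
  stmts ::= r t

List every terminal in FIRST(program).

{ e, n, u }

From program ::= param e t: add FIRST(param) = { n, u }.
From program ::= program stmts u: add FIRST(program) = { e, n, u }.
program ::= e program contributes {e}.
Union: FIRST(program) = { e, n, u }.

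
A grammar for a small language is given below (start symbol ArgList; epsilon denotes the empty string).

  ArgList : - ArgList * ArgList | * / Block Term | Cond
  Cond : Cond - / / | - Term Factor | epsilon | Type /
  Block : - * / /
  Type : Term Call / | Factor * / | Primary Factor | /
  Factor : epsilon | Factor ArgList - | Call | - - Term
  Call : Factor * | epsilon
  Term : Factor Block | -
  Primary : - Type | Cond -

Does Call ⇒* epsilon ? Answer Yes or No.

Yes

Call has an epsilon-production, so Call ⇒ epsilon.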